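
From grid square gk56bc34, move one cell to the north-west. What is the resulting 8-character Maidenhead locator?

GK56bc25

Longitude extended square 3; −1 → 2.
Latitude extended square 4; +1 → 5.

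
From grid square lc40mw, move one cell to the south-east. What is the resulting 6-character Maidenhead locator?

Longitude subsquare m = 12; +1 → 13 = n.
Latitude subsquare w = 22; −1 → 21 = v.

LC40nv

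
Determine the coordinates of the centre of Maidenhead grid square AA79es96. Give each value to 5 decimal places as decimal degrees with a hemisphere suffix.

Field A=0, A=0: +0·20° lon, +0·10° lat → SW at lon -180°, lat -90°.
Square 7, 9: +7·2° lon, +9·1° lat → SW at lon -166°, lat -81°.
Subsquare e=4, s=18: +4·0.0833333° lon, +18·0.0416667° lat → SW at lon -165.667°, lat -80.25°.
Extended square 9, 6: +9·0.00833333° lon, +6·0.00416667° lat → SW at lon -165.592°, lat -80.225°.
Cell spans 0.00833333° lon × 0.00416667° lat. Centre is SW corner plus half of each.
latitude 80.22292° S, longitude 165.58750° W.

80.22292° S, 165.58750° W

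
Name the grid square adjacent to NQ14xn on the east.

NQ24an

Longitude subsquare x = 23; +1 → 24, wraps to 0 = a, carry into square.
Longitude square 1; +1 → 2.
The latitude characters are unchanged.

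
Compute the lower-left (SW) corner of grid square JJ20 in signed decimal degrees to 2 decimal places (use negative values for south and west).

0.00, 4.00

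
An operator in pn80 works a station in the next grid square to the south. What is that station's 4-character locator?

Latitude square 0; −1 → -1, wraps to 9, carry into field.
Latitude field N = 13; −1 → 12 = M.
The longitude characters are unchanged.

PM89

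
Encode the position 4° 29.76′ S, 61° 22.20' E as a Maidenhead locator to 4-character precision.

MI05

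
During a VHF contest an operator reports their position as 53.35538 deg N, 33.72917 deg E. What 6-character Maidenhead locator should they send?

KO63ui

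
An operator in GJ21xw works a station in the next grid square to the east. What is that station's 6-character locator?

Longitude subsquare x = 23; +1 → 24, wraps to 0 = a, carry into square.
Longitude square 2; +1 → 3.
The latitude characters are unchanged.

GJ31aw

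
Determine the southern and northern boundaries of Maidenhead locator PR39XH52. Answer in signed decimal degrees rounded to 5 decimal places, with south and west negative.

89.30000, 89.30417

Field P=15, R=17: +15·20° lon, +17·10° lat → SW at lon 120°, lat 80°.
Square 3, 9: +3·2° lon, +9·1° lat → SW at lon 126°, lat 89°.
Subsquare x=23, h=7: +23·0.0833333° lon, +7·0.0416667° lat → SW at lon 127.917°, lat 89.2917°.
Extended square 5, 2: +5·0.00833333° lon, +2·0.00416667° lat → SW at lon 127.958°, lat 89.3°.
Cell spans 0.00833333° lon × 0.00416667° lat.
south 89.30000, north 89.30417.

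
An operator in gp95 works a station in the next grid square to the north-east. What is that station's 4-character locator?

HP06

Longitude square 9; +1 → 10, wraps to 0, carry into field.
Longitude field G = 6; +1 → 7 = H.
Latitude square 5; +1 → 6.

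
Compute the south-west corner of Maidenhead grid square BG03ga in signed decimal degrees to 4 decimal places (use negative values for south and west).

-27.0000, -159.5000

Field B=1, G=6: +1·20° lon, +6·10° lat → SW at lon -160°, lat -30°.
Square 0, 3: +0·2° lon, +3·1° lat → SW at lon -160°, lat -27°.
Subsquare g=6, a=0: +6·0.0833333° lon, +0·0.0416667° lat → SW at lon -159.5°, lat -27°.
latitude -27.0000, longitude -159.5000.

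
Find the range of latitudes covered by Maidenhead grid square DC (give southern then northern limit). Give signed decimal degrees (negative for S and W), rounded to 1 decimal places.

-70.0, -60.0

Field D=3, C=2: +3·20° lon, +2·10° lat → SW at lon -120°, lat -70°.
Cell spans 20° lon × 10° lat.
south -70.0, north -60.0.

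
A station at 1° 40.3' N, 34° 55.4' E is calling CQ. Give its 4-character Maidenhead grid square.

KJ71

Shift to the Maidenhead origin (180°W, 90°S): lon 214.92, lat 91.67.
Field: lon ⌊214.92/20⌋ = 10 → K; lat ⌊91.67/10⌋ = 9 → J.
Square: lon ⌊14.92/2⌋ = 7; lat ⌊1.67/1⌋ = 1.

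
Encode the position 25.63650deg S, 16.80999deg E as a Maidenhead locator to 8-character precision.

JG84ji77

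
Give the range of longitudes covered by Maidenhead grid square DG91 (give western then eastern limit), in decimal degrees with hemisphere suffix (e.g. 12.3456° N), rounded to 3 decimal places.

102.000° W, 100.000° W

Field D=3, G=6: +3·20° lon, +6·10° lat → SW at lon -120°, lat -30°.
Square 9, 1: +9·2° lon, +1·1° lat → SW at lon -102°, lat -29°.
Cell spans 2° lon × 1° lat.
west 102.000° W, east 100.000° W.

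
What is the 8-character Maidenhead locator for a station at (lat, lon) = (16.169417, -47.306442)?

GK66ie30

Add 180° to longitude and 90° to latitude: 132.69356, 106.16942.
Field: lon ⌊132.69356/20⌋ = 6 → G; lat ⌊106.16942/10⌋ = 10 → K.
Square: lon ⌊12.69356/2⌋ = 6; lat ⌊6.16942/1⌋ = 6.
Subsquare: lon ⌊0.69356/0.0833333⌋ = 8 → i; lat ⌊0.16942/0.0416667⌋ = 4 → e.
Extended square: lon ⌊0.02689/0.00833333⌋ = 3; lat ⌊0.00275/0.00416667⌋ = 0.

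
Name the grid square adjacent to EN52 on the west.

Longitude square 5; −1 → 4.
The latitude characters are unchanged.

EN42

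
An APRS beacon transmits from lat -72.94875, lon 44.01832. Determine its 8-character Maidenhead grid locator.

LB27ab22

Offset from 180°W / 90°S: lon 224.01832°, lat 17.05125°.
Field: 224.01832/20 → 11 → L, 17.05125/10 → 1 → B; chars LB.
Square: 4.01832/2 → 2, 7.05125/1 → 7; chars 27.
Subsquare: 0.01832/0.0833333 → 0 → a, 0.05125/0.0416667 → 1 → b; chars ab.
Extended square: 0.01832/0.00833333 → 2, 0.00958/0.00416667 → 2; chars 22.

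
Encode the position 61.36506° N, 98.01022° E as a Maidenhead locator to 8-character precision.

Shift to the Maidenhead origin (180°W, 90°S): lon 278.01022, lat 151.36506.
Field: lon ⌊278.01022/20⌋ = 13 → N; lat ⌊151.36506/10⌋ = 15 → P.
Square: lon ⌊18.01022/2⌋ = 9; lat ⌊1.36506/1⌋ = 1.
Subsquare: lon ⌊0.01022/0.0833333⌋ = 0 → a; lat ⌊0.36506/0.0416667⌋ = 8 → i.
Extended square: lon ⌊0.01022/0.00833333⌋ = 1; lat ⌊0.03173/0.00416667⌋ = 7.

NP91ai17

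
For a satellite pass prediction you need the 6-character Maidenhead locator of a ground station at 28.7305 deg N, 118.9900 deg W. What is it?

DL08mr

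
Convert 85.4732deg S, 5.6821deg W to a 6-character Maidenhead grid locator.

Shift to the Maidenhead origin (180°W, 90°S): lon 174.3179, lat 4.5268.
Field: lon ⌊174.3179/20⌋ = 8 → I; lat ⌊4.5268/10⌋ = 0 → A.
Square: lon ⌊14.3179/2⌋ = 7; lat ⌊4.5268/1⌋ = 4.
Subsquare: lon ⌊0.3179/0.0833333⌋ = 3 → d; lat ⌊0.5268/0.0416667⌋ = 12 → m.

IA74dm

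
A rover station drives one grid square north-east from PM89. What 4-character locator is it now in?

PN90

Longitude square 8; +1 → 9.
Latitude square 9; +1 → 10, wraps to 0, carry into field.
Latitude field M = 12; +1 → 13 = N.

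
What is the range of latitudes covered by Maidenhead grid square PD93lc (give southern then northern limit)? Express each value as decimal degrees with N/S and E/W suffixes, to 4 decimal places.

Field P=15, D=3: +15·20° lon, +3·10° lat → SW at lon 120°, lat -60°.
Square 9, 3: +9·2° lon, +3·1° lat → SW at lon 138°, lat -57°.
Subsquare l=11, c=2: +11·0.0833333° lon, +2·0.0416667° lat → SW at lon 138.917°, lat -56.9167°.
Cell spans 0.0833333° lon × 0.0416667° lat.
south 56.9167° S, north 56.8750° S.

56.9167° S, 56.8750° S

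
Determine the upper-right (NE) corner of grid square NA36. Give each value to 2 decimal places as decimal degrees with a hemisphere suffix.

Field N=13, A=0: +13·20° lon, +0·10° lat → SW at lon 80°, lat -90°.
Square 3, 6: +3·2° lon, +6·1° lat → SW at lon 86°, lat -84°.
Cell spans 2° lon × 1° lat. NE corner is SW corner plus one full cell.
latitude 83.00° S, longitude 88.00° E.

83.00° S, 88.00° E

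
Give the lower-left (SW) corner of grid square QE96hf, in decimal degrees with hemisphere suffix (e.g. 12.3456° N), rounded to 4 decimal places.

43.7917° S, 158.5833° E

Field Q=16, E=4: +16·20° lon, +4·10° lat → SW at lon 140°, lat -50°.
Square 9, 6: +9·2° lon, +6·1° lat → SW at lon 158°, lat -44°.
Subsquare h=7, f=5: +7·0.0833333° lon, +5·0.0416667° lat → SW at lon 158.583°, lat -43.7917°.
latitude 43.7917° S, longitude 158.5833° E.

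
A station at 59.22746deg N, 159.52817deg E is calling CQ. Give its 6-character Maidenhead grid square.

QO99sf

Shift to the Maidenhead origin (180°W, 90°S): lon 339.5282, lat 149.2275.
Field (20°×10°, letters A–R): 339.5282/20 → 16 → Q, 149.2275/10 → 14 → O; chars QO.
Square (2°×1°, digits 0–9): 19.5282/2 → 9, 9.2275/1 → 9; chars 99.
Subsquare (5′×2.5′, letters a–x): 1.5282/0.0833333 → 18 → s, 0.2275/0.0416667 → 5 → f; chars sf.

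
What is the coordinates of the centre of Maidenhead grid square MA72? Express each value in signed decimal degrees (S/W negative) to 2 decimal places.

-87.50, 75.00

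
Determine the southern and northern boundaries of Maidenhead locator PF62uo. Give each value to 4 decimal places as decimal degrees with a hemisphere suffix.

37.4167° S, 37.3750° S

Field P=15, F=5: +15·20° lon, +5·10° lat → SW at lon 120°, lat -40°.
Square 6, 2: +6·2° lon, +2·1° lat → SW at lon 132°, lat -38°.
Subsquare u=20, o=14: +20·0.0833333° lon, +14·0.0416667° lat → SW at lon 133.667°, lat -37.4167°.
Cell spans 0.0833333° lon × 0.0416667° lat.
south 37.4167° S, north 37.3750° S.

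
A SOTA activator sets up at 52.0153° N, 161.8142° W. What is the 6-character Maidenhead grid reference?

AO92ca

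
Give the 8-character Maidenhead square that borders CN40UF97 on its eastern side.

CN40vf07

Longitude extended square 9; +1 → 10, wraps to 0, carry into subsquare.
Longitude subsquare u = 20; +1 → 21 = v.
The latitude characters are unchanged.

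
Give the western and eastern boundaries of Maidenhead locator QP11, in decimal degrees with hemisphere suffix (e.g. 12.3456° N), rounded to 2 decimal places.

142.00° E, 144.00° E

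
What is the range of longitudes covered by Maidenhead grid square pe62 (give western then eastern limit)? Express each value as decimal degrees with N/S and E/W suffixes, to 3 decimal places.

132.000° E, 134.000° E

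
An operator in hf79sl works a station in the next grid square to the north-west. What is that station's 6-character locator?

HF79rm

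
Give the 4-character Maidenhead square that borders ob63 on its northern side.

Latitude square 3; +1 → 4.
The longitude characters are unchanged.

OB64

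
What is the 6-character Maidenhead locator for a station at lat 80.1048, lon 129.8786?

PR40wc

Add 180° to longitude and 90° to latitude: 309.8786, 170.1048.
Field: 309.8786/20 → 15 → P, 170.1048/10 → 17 → R; chars PR.
Square: 9.8786/2 → 4, 0.1048/1 → 0; chars 40.
Subsquare: 1.8786/0.0833333 → 22 → w, 0.1048/0.0416667 → 2 → c; chars wc.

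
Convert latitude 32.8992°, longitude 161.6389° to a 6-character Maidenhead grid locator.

RM02tv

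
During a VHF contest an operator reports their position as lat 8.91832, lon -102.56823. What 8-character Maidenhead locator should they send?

DJ88rw10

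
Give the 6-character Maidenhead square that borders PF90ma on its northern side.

Latitude subsquare a = 0; +1 → 1 = b.
The longitude characters are unchanged.

PF90mb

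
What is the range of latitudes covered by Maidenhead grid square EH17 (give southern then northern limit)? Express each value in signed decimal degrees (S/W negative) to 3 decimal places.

-13.000, -12.000

Field E=4, H=7: +4·20° lon, +7·10° lat → SW at lon -100°, lat -20°.
Square 1, 7: +1·2° lon, +7·1° lat → SW at lon -98°, lat -13°.
Cell spans 2° lon × 1° lat.
south -13.000, north -12.000.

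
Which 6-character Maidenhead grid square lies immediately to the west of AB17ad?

AB07xd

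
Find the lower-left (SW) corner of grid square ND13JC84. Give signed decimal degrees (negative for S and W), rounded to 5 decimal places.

Field N=13, D=3: +13·20° lon, +3·10° lat → SW at lon 80°, lat -60°.
Square 1, 3: +1·2° lon, +3·1° lat → SW at lon 82°, lat -57°.
Subsquare j=9, c=2: +9·0.0833333° lon, +2·0.0416667° lat → SW at lon 82.75°, lat -56.9167°.
Extended square 8, 4: +8·0.00833333° lon, +4·0.00416667° lat → SW at lon 82.8167°, lat -56.9°.
latitude -56.90000, longitude 82.81667.

-56.90000, 82.81667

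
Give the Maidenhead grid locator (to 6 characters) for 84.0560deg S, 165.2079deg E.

RA25ow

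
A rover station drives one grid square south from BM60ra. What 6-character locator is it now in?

BL69rx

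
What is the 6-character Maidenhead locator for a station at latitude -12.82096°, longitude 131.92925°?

PH57xe

Add 180° to longitude and 90° to latitude: 311.9293, 77.1790.
Field: 311.9293/20 → 15 → P, 77.1790/10 → 7 → H; chars PH.
Square: 11.9293/2 → 5, 7.1790/1 → 7; chars 57.
Subsquare: 1.9293/0.0833333 → 23 → x, 0.1790/0.0416667 → 4 → e; chars xe.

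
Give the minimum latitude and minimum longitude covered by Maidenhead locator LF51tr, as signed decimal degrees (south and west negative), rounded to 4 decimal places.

Field L=11, F=5: +11·20° lon, +5·10° lat → SW at lon 40°, lat -40°.
Square 5, 1: +5·2° lon, +1·1° lat → SW at lon 50°, lat -39°.
Subsquare t=19, r=17: +19·0.0833333° lon, +17·0.0416667° lat → SW at lon 51.5833°, lat -38.2917°.
latitude -38.2917, longitude 51.5833.

-38.2917, 51.5833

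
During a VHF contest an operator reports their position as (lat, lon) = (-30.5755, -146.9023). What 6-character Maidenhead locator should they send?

BF69nk

Shift to the Maidenhead origin (180°W, 90°S): lon 33.0977, lat 59.4245.
Field: lon ⌊33.0977/20⌋ = 1 → B; lat ⌊59.4245/10⌋ = 5 → F.
Square: lon ⌊13.0977/2⌋ = 6; lat ⌊9.4245/1⌋ = 9.
Subsquare: lon ⌊1.0977/0.0833333⌋ = 13 → n; lat ⌊0.4245/0.0416667⌋ = 10 → k.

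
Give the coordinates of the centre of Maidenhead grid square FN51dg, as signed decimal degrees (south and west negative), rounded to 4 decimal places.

Field F=5, N=13: +5·20° lon, +13·10° lat → SW at lon -80°, lat 40°.
Square 5, 1: +5·2° lon, +1·1° lat → SW at lon -70°, lat 41°.
Subsquare d=3, g=6: +3·0.0833333° lon, +6·0.0416667° lat → SW at lon -69.75°, lat 41.25°.
Cell spans 0.0833333° lon × 0.0416667° lat. Centre is SW corner plus half of each.
latitude 41.2708, longitude -69.7083.

41.2708, -69.7083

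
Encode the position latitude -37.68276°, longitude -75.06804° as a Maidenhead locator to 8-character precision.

FF22lh16

Offset from 180°W / 90°S: lon 104.93196°, lat 52.31724°.
Field: lon ⌊104.93196/20⌋ = 5 → F; lat ⌊52.31724/10⌋ = 5 → F.
Square: lon ⌊4.93196/2⌋ = 2; lat ⌊2.31724/1⌋ = 2.
Subsquare: lon ⌊0.93196/0.0833333⌋ = 11 → l; lat ⌊0.31724/0.0416667⌋ = 7 → h.
Extended square: lon ⌊0.01529/0.00833333⌋ = 1; lat ⌊0.02557/0.00416667⌋ = 6.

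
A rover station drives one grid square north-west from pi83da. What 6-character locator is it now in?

Longitude subsquare d = 3; −1 → 2 = c.
Latitude subsquare a = 0; +1 → 1 = b.

PI83cb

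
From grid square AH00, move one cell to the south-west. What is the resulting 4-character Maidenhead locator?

RG99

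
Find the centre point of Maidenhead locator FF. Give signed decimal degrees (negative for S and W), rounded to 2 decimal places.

Field F=5, F=5: +5·20° lon, +5·10° lat → SW at lon -80°, lat -40°.
Cell spans 20° lon × 10° lat. Centre is SW corner plus half of each.
latitude -35.00, longitude -70.00.

-35.00, -70.00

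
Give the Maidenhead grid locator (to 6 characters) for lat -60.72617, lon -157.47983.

BC19gg

Offset from 180°W / 90°S: lon 22.5202°, lat 29.2738°.
Field: 22.5202/20 → 1 → B, 29.2738/10 → 2 → C; chars BC.
Square: 2.5202/2 → 1, 9.2738/1 → 9; chars 19.
Subsquare: 0.5202/0.0833333 → 6 → g, 0.2738/0.0416667 → 6 → g; chars gg.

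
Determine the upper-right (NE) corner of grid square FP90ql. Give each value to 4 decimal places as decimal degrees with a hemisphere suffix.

Field F=5, P=15: +5·20° lon, +15·10° lat → SW at lon -80°, lat 60°.
Square 9, 0: +9·2° lon, +0·1° lat → SW at lon -62°, lat 60°.
Subsquare q=16, l=11: +16·0.0833333° lon, +11·0.0416667° lat → SW at lon -60.6667°, lat 60.4583°.
Cell spans 0.0833333° lon × 0.0416667° lat. NE corner is SW corner plus one full cell.
latitude 60.5000° N, longitude 60.5833° W.

60.5000° N, 60.5833° W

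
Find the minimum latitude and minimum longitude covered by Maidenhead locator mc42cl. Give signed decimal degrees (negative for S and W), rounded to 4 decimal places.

-67.5417, 68.1667

Field M=12, C=2: +12·20° lon, +2·10° lat → SW at lon 60°, lat -70°.
Square 4, 2: +4·2° lon, +2·1° lat → SW at lon 68°, lat -68°.
Subsquare c=2, l=11: +2·0.0833333° lon, +11·0.0416667° lat → SW at lon 68.1667°, lat -67.5417°.
latitude -67.5417, longitude 68.1667.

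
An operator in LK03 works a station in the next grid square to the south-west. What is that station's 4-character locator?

KK92

Longitude square 0; −1 → -1, wraps to 9, carry into field.
Longitude field L = 11; −1 → 10 = K.
Latitude square 3; −1 → 2.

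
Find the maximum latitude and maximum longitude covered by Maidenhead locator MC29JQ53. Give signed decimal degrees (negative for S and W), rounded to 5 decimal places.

Field M=12, C=2: +12·20° lon, +2·10° lat → SW at lon 60°, lat -70°.
Square 2, 9: +2·2° lon, +9·1° lat → SW at lon 64°, lat -61°.
Subsquare j=9, q=16: +9·0.0833333° lon, +16·0.0416667° lat → SW at lon 64.75°, lat -60.3333°.
Extended square 5, 3: +5·0.00833333° lon, +3·0.00416667° lat → SW at lon 64.7917°, lat -60.3208°.
Cell spans 0.00833333° lon × 0.00416667° lat. NE corner is SW corner plus one full cell.
latitude -60.31667, longitude 64.80000.

-60.31667, 64.80000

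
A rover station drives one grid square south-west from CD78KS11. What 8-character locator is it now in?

CD78ks00

Longitude extended square 1; −1 → 0.
Latitude extended square 1; −1 → 0.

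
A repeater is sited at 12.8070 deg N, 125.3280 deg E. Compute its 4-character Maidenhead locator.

PK22

Offset from 180°W / 90°S: lon 305.33°, lat 102.81°.
Field: lon ⌊305.33/20⌋ = 15 → P; lat ⌊102.81/10⌋ = 10 → K.
Square: lon ⌊5.33/2⌋ = 2; lat ⌊2.81/1⌋ = 2.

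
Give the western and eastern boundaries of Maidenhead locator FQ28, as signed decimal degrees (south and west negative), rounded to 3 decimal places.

-76.000, -74.000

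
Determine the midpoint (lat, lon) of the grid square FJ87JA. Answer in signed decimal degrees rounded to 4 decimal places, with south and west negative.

7.0208, -63.2083

Field F=5, J=9: +5·20° lon, +9·10° lat → SW at lon -80°, lat 0°.
Square 8, 7: +8·2° lon, +7·1° lat → SW at lon -64°, lat 7°.
Subsquare j=9, a=0: +9·0.0833333° lon, +0·0.0416667° lat → SW at lon -63.25°, lat 7°.
Cell spans 0.0833333° lon × 0.0416667° lat. Centre is SW corner plus half of each.
latitude 7.0208, longitude -63.2083.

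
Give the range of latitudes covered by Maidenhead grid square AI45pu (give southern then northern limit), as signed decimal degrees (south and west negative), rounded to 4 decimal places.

-4.1667, -4.1250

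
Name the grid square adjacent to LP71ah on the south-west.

Longitude subsquare a = 0; −1 → -1, wraps to 23 = x, carry into square.
Longitude square 7; −1 → 6.
Latitude subsquare h = 7; −1 → 6 = g.

LP61xg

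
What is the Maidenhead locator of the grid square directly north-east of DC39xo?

Longitude subsquare x = 23; +1 → 24, wraps to 0 = a, carry into square.
Longitude square 3; +1 → 4.
Latitude subsquare o = 14; +1 → 15 = p.

DC49ap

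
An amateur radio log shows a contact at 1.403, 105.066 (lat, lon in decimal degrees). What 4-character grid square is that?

OJ21

Add 180° to longitude and 90° to latitude: 285.07, 91.40.
Field: 285.07/20 → 14 → O, 91.40/10 → 9 → J; chars OJ.
Square: 5.07/2 → 2, 1.40/1 → 1; chars 21.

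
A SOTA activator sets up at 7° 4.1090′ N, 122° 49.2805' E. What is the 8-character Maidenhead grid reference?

PJ17jb86

Offset from 180°W / 90°S: lon 302.82134°, lat 97.06848°.
Field: lon ⌊302.82134/20⌋ = 15 → P; lat ⌊97.06848/10⌋ = 9 → J.
Square: lon ⌊2.82134/2⌋ = 1; lat ⌊7.06848/1⌋ = 7.
Subsquare: lon ⌊0.82134/0.0833333⌋ = 9 → j; lat ⌊0.06848/0.0416667⌋ = 1 → b.
Extended square: lon ⌊0.07134/0.00833333⌋ = 8; lat ⌊0.02682/0.00416667⌋ = 6.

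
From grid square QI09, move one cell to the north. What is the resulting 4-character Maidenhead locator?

QJ00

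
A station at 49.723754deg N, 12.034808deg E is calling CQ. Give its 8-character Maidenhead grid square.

JN69ar43

Offset from 180°W / 90°S: lon 192.03481°, lat 139.72375°.
Field: lon ⌊192.03481/20⌋ = 9 → J; lat ⌊139.72375/10⌋ = 13 → N.
Square: lon ⌊12.03481/2⌋ = 6; lat ⌊9.72375/1⌋ = 9.
Subsquare: lon ⌊0.03481/0.0833333⌋ = 0 → a; lat ⌊0.72375/0.0416667⌋ = 17 → r.
Extended square: lon ⌊0.03481/0.00833333⌋ = 4; lat ⌊0.01542/0.00416667⌋ = 3.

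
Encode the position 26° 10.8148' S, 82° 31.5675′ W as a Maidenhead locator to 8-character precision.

EG83rt66

Offset from 180°W / 90°S: lon 97.47388°, lat 63.81975°.
Field: 97.47388/20 → 4 → E, 63.81975/10 → 6 → G; chars EG.
Square: 17.47388/2 → 8, 3.81975/1 → 3; chars 83.
Subsquare: 1.47388/0.0833333 → 17 → r, 0.81975/0.0416667 → 19 → t; chars rt.
Extended square: 0.05721/0.00833333 → 6, 0.02809/0.00416667 → 6; chars 66.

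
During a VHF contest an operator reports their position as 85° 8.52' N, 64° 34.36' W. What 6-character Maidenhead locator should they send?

Offset from 180°W / 90°S: lon 115.4273°, lat 175.1420°.
Field: lon ⌊115.4273/20⌋ = 5 → F; lat ⌊175.1420/10⌋ = 17 → R.
Square: lon ⌊15.4273/2⌋ = 7; lat ⌊5.1420/1⌋ = 5.
Subsquare: lon ⌊1.4273/0.0833333⌋ = 17 → r; lat ⌊0.1420/0.0416667⌋ = 3 → d.

FR75rd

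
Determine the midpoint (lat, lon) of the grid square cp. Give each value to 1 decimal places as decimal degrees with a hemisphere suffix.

Field C=2, P=15: +2·20° lon, +15·10° lat → SW at lon -140°, lat 60°.
Cell spans 20° lon × 10° lat. Centre is SW corner plus half of each.
latitude 65.0° N, longitude 130.0° W.

65.0° N, 130.0° W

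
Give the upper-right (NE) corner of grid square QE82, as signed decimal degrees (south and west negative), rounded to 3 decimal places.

-47.000, 158.000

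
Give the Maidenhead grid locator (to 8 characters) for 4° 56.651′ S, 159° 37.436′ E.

Shift to the Maidenhead origin (180°W, 90°S): lon 339.62393, lat 85.05582.
Field (20°×10°, letters A–R): 339.62393/20 → 16 → Q, 85.05582/10 → 8 → I; chars QI.
Square (2°×1°, digits 0–9): 19.62393/2 → 9, 5.05582/1 → 5; chars 95.
Subsquare (5′×2.5′, letters a–x): 1.62393/0.0833333 → 19 → t, 0.05582/0.0416667 → 1 → b; chars tb.
Extended square (30″×15″, digits 0–9): 0.04060/0.00833333 → 4, 0.01415/0.00416667 → 3; chars 43.

QI95tb43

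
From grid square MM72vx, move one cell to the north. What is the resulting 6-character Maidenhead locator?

Latitude subsquare x = 23; +1 → 24, wraps to 0 = a, carry into square.
Latitude square 2; +1 → 3.
The longitude characters are unchanged.

MM73va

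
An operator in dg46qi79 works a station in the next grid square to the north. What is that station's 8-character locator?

Latitude extended square 9; +1 → 10, wraps to 0, carry into subsquare.
Latitude subsquare i = 8; +1 → 9 = j.
The longitude characters are unchanged.

DG46qj70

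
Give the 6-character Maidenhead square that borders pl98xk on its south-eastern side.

QL08aj

Longitude subsquare x = 23; +1 → 24, wraps to 0 = a, carry into square.
Longitude square 9; +1 → 10, wraps to 0, carry into field.
Longitude field P = 15; +1 → 16 = Q.
Latitude subsquare k = 10; −1 → 9 = j.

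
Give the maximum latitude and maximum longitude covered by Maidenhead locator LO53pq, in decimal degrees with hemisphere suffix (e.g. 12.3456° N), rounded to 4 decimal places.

53.7083° N, 51.3333° E

Field L=11, O=14: +11·20° lon, +14·10° lat → SW at lon 40°, lat 50°.
Square 5, 3: +5·2° lon, +3·1° lat → SW at lon 50°, lat 53°.
Subsquare p=15, q=16: +15·0.0833333° lon, +16·0.0416667° lat → SW at lon 51.25°, lat 53.6667°.
Cell spans 0.0833333° lon × 0.0416667° lat. NE corner is SW corner plus one full cell.
latitude 53.7083° N, longitude 51.3333° E.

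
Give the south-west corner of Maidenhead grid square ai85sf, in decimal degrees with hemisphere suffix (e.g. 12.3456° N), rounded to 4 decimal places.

Field A=0, I=8: +0·20° lon, +8·10° lat → SW at lon -180°, lat -10°.
Square 8, 5: +8·2° lon, +5·1° lat → SW at lon -164°, lat -5°.
Subsquare s=18, f=5: +18·0.0833333° lon, +5·0.0416667° lat → SW at lon -162.5°, lat -4.79167°.
latitude 4.7917° S, longitude 162.5000° W.

4.7917° S, 162.5000° W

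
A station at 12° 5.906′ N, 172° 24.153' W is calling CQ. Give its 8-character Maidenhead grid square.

Shift to the Maidenhead origin (180°W, 90°S): lon 7.59745, lat 102.09843.
Field (20°×10°, letters A–R): lon ⌊7.59745/20⌋ = 0 → A; lat ⌊102.09843/10⌋ = 10 → K.
Square (2°×1°, digits 0–9): lon ⌊7.59745/2⌋ = 3; lat ⌊2.09843/1⌋ = 2.
Subsquare (5′×2.5′, letters a–x): lon ⌊1.59745/0.0833333⌋ = 19 → t; lat ⌊0.09843/0.0416667⌋ = 2 → c.
Extended square (30″×15″, digits 0–9): lon ⌊0.01412/0.00833333⌋ = 1; lat ⌊0.01510/0.00416667⌋ = 3.

AK32tc13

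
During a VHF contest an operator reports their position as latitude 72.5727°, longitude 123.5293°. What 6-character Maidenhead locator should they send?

PQ12sn

Shift to the Maidenhead origin (180°W, 90°S): lon 303.5293, lat 162.5727.
Field (20°×10°, letters A–R): 303.5293/20 → 15 → P, 162.5727/10 → 16 → Q; chars PQ.
Square (2°×1°, digits 0–9): 3.5293/2 → 1, 2.5727/1 → 2; chars 12.
Subsquare (5′×2.5′, letters a–x): 1.5293/0.0833333 → 18 → s, 0.5727/0.0416667 → 13 → n; chars sn.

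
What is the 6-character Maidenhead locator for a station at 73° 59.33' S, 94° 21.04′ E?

NB76ea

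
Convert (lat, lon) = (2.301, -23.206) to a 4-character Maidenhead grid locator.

HJ82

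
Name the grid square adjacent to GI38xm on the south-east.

GI48al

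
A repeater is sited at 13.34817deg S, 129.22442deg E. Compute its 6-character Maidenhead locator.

PH46op

Shift to the Maidenhead origin (180°W, 90°S): lon 309.2244, lat 76.6518.
Field: lon ⌊309.2244/20⌋ = 15 → P; lat ⌊76.6518/10⌋ = 7 → H.
Square: lon ⌊9.2244/2⌋ = 4; lat ⌊6.6518/1⌋ = 6.
Subsquare: lon ⌊1.2244/0.0833333⌋ = 14 → o; lat ⌊0.6518/0.0416667⌋ = 15 → p.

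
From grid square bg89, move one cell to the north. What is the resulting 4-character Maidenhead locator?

BH80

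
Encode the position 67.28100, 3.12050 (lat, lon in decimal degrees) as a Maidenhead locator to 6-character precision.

JP17ng

Shift to the Maidenhead origin (180°W, 90°S): lon 183.1205, lat 157.2810.
Field: lon ⌊183.1205/20⌋ = 9 → J; lat ⌊157.2810/10⌋ = 15 → P.
Square: lon ⌊3.1205/2⌋ = 1; lat ⌊7.2810/1⌋ = 7.
Subsquare: lon ⌊1.1205/0.0833333⌋ = 13 → n; lat ⌊0.2810/0.0416667⌋ = 6 → g.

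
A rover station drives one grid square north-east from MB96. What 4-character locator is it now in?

NB07

Longitude square 9; +1 → 10, wraps to 0, carry into field.
Longitude field M = 12; +1 → 13 = N.
Latitude square 6; +1 → 7.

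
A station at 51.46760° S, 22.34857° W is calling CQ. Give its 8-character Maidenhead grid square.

HD88tm87

Offset from 180°W / 90°S: lon 157.65143°, lat 38.53240°.
Field (20°×10°, letters A–R): lon ⌊157.65143/20⌋ = 7 → H; lat ⌊38.53240/10⌋ = 3 → D.
Square (2°×1°, digits 0–9): lon ⌊17.65143/2⌋ = 8; lat ⌊8.53240/1⌋ = 8.
Subsquare (5′×2.5′, letters a–x): lon ⌊1.65143/0.0833333⌋ = 19 → t; lat ⌊0.53240/0.0416667⌋ = 12 → m.
Extended square (30″×15″, digits 0–9): lon ⌊0.06810/0.00833333⌋ = 8; lat ⌊0.03240/0.00416667⌋ = 7.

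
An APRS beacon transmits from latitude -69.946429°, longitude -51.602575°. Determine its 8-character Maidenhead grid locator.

GC40eb72

Add 180° to longitude and 90° to latitude: 128.39742, 20.05357.
Field: lon ⌊128.39742/20⌋ = 6 → G; lat ⌊20.05357/10⌋ = 2 → C.
Square: lon ⌊8.39742/2⌋ = 4; lat ⌊0.05357/1⌋ = 0.
Subsquare: lon ⌊0.39742/0.0833333⌋ = 4 → e; lat ⌊0.05357/0.0416667⌋ = 1 → b.
Extended square: lon ⌊0.06409/0.00833333⌋ = 7; lat ⌊0.01190/0.00416667⌋ = 2.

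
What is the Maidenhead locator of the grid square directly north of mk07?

Latitude square 7; +1 → 8.
The longitude characters are unchanged.

MK08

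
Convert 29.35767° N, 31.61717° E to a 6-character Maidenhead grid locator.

KL59ti

Shift to the Maidenhead origin (180°W, 90°S): lon 211.6172, lat 119.3577.
Field (20°×10°, letters A–R): lon ⌊211.6172/20⌋ = 10 → K; lat ⌊119.3577/10⌋ = 11 → L.
Square (2°×1°, digits 0–9): lon ⌊11.6172/2⌋ = 5; lat ⌊9.3577/1⌋ = 9.
Subsquare (5′×2.5′, letters a–x): lon ⌊1.6172/0.0833333⌋ = 19 → t; lat ⌊0.3577/0.0416667⌋ = 8 → i.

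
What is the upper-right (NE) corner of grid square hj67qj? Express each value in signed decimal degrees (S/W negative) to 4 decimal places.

7.4167, -26.5833

Field H=7, J=9: +7·20° lon, +9·10° lat → SW at lon -40°, lat 0°.
Square 6, 7: +6·2° lon, +7·1° lat → SW at lon -28°, lat 7°.
Subsquare q=16, j=9: +16·0.0833333° lon, +9·0.0416667° lat → SW at lon -26.6667°, lat 7.375°.
Cell spans 0.0833333° lon × 0.0416667° lat. NE corner is SW corner plus one full cell.
latitude 7.4167, longitude -26.5833.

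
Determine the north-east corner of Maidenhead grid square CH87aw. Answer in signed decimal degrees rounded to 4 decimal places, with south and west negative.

-12.0417, -123.9167

Field C=2, H=7: +2·20° lon, +7·10° lat → SW at lon -140°, lat -20°.
Square 8, 7: +8·2° lon, +7·1° lat → SW at lon -124°, lat -13°.
Subsquare a=0, w=22: +0·0.0833333° lon, +22·0.0416667° lat → SW at lon -124°, lat -12.0833°.
Cell spans 0.0833333° lon × 0.0416667° lat. NE corner is SW corner plus one full cell.
latitude -12.0417, longitude -123.9167.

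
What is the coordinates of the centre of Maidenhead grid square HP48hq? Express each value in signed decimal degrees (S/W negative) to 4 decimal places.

68.6875, -31.3750

Field H=7, P=15: +7·20° lon, +15·10° lat → SW at lon -40°, lat 60°.
Square 4, 8: +4·2° lon, +8·1° lat → SW at lon -32°, lat 68°.
Subsquare h=7, q=16: +7·0.0833333° lon, +16·0.0416667° lat → SW at lon -31.4167°, lat 68.6667°.
Cell spans 0.0833333° lon × 0.0416667° lat. Centre is SW corner plus half of each.
latitude 68.6875, longitude -31.3750.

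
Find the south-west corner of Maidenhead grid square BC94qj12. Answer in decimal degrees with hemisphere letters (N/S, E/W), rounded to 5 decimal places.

65.61667° S, 140.65833° W

Field B=1, C=2: +1·20° lon, +2·10° lat → SW at lon -160°, lat -70°.
Square 9, 4: +9·2° lon, +4·1° lat → SW at lon -142°, lat -66°.
Subsquare q=16, j=9: +16·0.0833333° lon, +9·0.0416667° lat → SW at lon -140.667°, lat -65.625°.
Extended square 1, 2: +1·0.00833333° lon, +2·0.00416667° lat → SW at lon -140.658°, lat -65.6167°.
latitude 65.61667° S, longitude 140.65833° W.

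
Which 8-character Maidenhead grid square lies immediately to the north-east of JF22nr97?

Longitude extended square 9; +1 → 10, wraps to 0, carry into subsquare.
Longitude subsquare n = 13; +1 → 14 = o.
Latitude extended square 7; +1 → 8.

JF22or08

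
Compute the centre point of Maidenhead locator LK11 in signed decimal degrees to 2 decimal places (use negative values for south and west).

11.50, 43.00

Field L=11, K=10: +11·20° lon, +10·10° lat → SW at lon 40°, lat 10°.
Square 1, 1: +1·2° lon, +1·1° lat → SW at lon 42°, lat 11°.
Cell spans 2° lon × 1° lat. Centre is SW corner plus half of each.
latitude 11.50, longitude 43.00.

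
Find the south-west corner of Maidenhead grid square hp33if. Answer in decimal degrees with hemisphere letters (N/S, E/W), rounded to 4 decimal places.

63.2083° N, 33.3333° W

Field H=7, P=15: +7·20° lon, +15·10° lat → SW at lon -40°, lat 60°.
Square 3, 3: +3·2° lon, +3·1° lat → SW at lon -34°, lat 63°.
Subsquare i=8, f=5: +8·0.0833333° lon, +5·0.0416667° lat → SW at lon -33.3333°, lat 63.2083°.
latitude 63.2083° N, longitude 33.3333° W.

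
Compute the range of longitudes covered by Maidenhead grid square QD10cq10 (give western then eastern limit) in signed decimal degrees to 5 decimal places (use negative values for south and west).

142.17500, 142.18333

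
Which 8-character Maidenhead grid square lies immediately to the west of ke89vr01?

Longitude extended square 0; −1 → -1, wraps to 9, carry into subsquare.
Longitude subsquare v = 21; −1 → 20 = u.
The latitude characters are unchanged.

KE89ur91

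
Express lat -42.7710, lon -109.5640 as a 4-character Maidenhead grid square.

Shift to the Maidenhead origin (180°W, 90°S): lon 70.44, lat 47.23.
Field: 70.44/20 → 3 → D, 47.23/10 → 4 → E; chars DE.
Square: 10.44/2 → 5, 7.23/1 → 7; chars 57.

DE57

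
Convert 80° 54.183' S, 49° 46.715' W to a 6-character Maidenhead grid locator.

GA59cc

Shift to the Maidenhead origin (180°W, 90°S): lon 130.2214, lat 9.0970.
Field: lon ⌊130.2214/20⌋ = 6 → G; lat ⌊9.0970/10⌋ = 0 → A.
Square: lon ⌊10.2214/2⌋ = 5; lat ⌊9.0970/1⌋ = 9.
Subsquare: lon ⌊0.2214/0.0833333⌋ = 2 → c; lat ⌊0.0970/0.0416667⌋ = 2 → c.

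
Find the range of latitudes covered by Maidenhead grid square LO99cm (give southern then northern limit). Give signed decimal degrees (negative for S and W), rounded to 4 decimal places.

Field L=11, O=14: +11·20° lon, +14·10° lat → SW at lon 40°, lat 50°.
Square 9, 9: +9·2° lon, +9·1° lat → SW at lon 58°, lat 59°.
Subsquare c=2, m=12: +2·0.0833333° lon, +12·0.0416667° lat → SW at lon 58.1667°, lat 59.5°.
Cell spans 0.0833333° lon × 0.0416667° lat.
south 59.5000, north 59.5417.

59.5000, 59.5417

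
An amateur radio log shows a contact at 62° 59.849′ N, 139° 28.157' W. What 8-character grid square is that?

CP02gx39

Shift to the Maidenhead origin (180°W, 90°S): lon 40.53072, lat 152.99748.
Field (20°×10°, letters A–R): 40.53072/20 → 2 → C, 152.99748/10 → 15 → P; chars CP.
Square (2°×1°, digits 0–9): 0.53072/2 → 0, 2.99748/1 → 2; chars 02.
Subsquare (5′×2.5′, letters a–x): 0.53072/0.0833333 → 6 → g, 0.99748/0.0416667 → 23 → x; chars gx.
Extended square (30″×15″, digits 0–9): 0.03072/0.00833333 → 3, 0.03915/0.00416667 → 9; chars 39.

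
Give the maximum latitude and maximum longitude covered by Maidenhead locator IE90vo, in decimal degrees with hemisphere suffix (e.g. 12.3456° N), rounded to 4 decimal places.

49.3750° S, 0.1667° W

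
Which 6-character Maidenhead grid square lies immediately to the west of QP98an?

Longitude subsquare a = 0; −1 → -1, wraps to 23 = x, carry into square.
Longitude square 9; −1 → 8.
The latitude characters are unchanged.

QP88xn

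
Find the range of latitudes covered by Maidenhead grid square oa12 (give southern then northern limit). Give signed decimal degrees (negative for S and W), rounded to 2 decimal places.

Field O=14, A=0: +14·20° lon, +0·10° lat → SW at lon 100°, lat -90°.
Square 1, 2: +1·2° lon, +2·1° lat → SW at lon 102°, lat -88°.
Cell spans 2° lon × 1° lat.
south -88.00, north -87.00.

-88.00, -87.00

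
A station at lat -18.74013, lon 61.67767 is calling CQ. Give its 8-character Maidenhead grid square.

Offset from 180°W / 90°S: lon 241.67767°, lat 71.25987°.
Field (20°×10°, letters A–R): 241.67767/20 → 12 → M, 71.25987/10 → 7 → H; chars MH.
Square (2°×1°, digits 0–9): 1.67767/2 → 0, 1.25987/1 → 1; chars 01.
Subsquare (5′×2.5′, letters a–x): 1.67767/0.0833333 → 20 → u, 0.25987/0.0416667 → 6 → g; chars ug.
Extended square (30″×15″, digits 0–9): 0.01100/0.00833333 → 1, 0.00987/0.00416667 → 2; chars 12.

MH01ug12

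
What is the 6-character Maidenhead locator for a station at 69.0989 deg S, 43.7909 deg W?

Offset from 180°W / 90°S: lon 136.2091°, lat 20.9011°.
Field: lon ⌊136.2091/20⌋ = 6 → G; lat ⌊20.9011/10⌋ = 2 → C.
Square: lon ⌊16.2091/2⌋ = 8; lat ⌊0.9011/1⌋ = 0.
Subsquare: lon ⌊0.2091/0.0833333⌋ = 2 → c; lat ⌊0.9011/0.0416667⌋ = 21 → v.

GC80cv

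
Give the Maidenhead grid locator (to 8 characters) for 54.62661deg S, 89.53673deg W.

ED55fi59

Offset from 180°W / 90°S: lon 90.46327°, lat 35.37339°.
Field: 90.46327/20 → 4 → E, 35.37339/10 → 3 → D; chars ED.
Square: 10.46327/2 → 5, 5.37339/1 → 5; chars 55.
Subsquare: 0.46327/0.0833333 → 5 → f, 0.37339/0.0416667 → 8 → i; chars fi.
Extended square: 0.04660/0.00833333 → 5, 0.04006/0.00416667 → 9; chars 59.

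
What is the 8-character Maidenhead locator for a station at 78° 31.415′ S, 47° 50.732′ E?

LB31wl14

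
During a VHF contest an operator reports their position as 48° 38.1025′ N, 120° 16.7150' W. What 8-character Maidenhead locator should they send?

Shift to the Maidenhead origin (180°W, 90°S): lon 59.72142, lat 138.63504.
Field: lon ⌊59.72142/20⌋ = 2 → C; lat ⌊138.63504/10⌋ = 13 → N.
Square: lon ⌊19.72142/2⌋ = 9; lat ⌊8.63504/1⌋ = 8.
Subsquare: lon ⌊1.72142/0.0833333⌋ = 20 → u; lat ⌊0.63504/0.0416667⌋ = 15 → p.
Extended square: lon ⌊0.05475/0.00833333⌋ = 6; lat ⌊0.01004/0.00416667⌋ = 2.

CN98up62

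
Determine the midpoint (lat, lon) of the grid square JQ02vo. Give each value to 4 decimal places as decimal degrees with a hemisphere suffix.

72.6042° N, 1.7917° E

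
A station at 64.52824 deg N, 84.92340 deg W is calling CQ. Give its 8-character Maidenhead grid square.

Offset from 180°W / 90°S: lon 95.07660°, lat 154.52824°.
Field: 95.07660/20 → 4 → E, 154.52824/10 → 15 → P; chars EP.
Square: 15.07660/2 → 7, 4.52824/1 → 4; chars 74.
Subsquare: 1.07660/0.0833333 → 12 → m, 0.52824/0.0416667 → 12 → m; chars mm.
Extended square: 0.07660/0.00833333 → 9, 0.02824/0.00416667 → 6; chars 96.

EP74mm96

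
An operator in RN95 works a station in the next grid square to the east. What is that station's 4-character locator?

AN05

Longitude square 9; +1 → 10, wraps to 0, carry into field.
Longitude field R = 17; +1 → 18, wraps to 0 = A, wrapping around the antimeridian.
The latitude characters are unchanged.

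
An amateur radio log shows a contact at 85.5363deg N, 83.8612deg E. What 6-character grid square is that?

Add 180° to longitude and 90° to latitude: 263.8612, 175.5363.
Field (20°×10°, letters A–R): 263.8612/20 → 13 → N, 175.5363/10 → 17 → R; chars NR.
Square (2°×1°, digits 0–9): 3.8612/2 → 1, 5.5363/1 → 5; chars 15.
Subsquare (5′×2.5′, letters a–x): 1.8612/0.0833333 → 22 → w, 0.5363/0.0416667 → 12 → m; chars wm.

NR15wm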